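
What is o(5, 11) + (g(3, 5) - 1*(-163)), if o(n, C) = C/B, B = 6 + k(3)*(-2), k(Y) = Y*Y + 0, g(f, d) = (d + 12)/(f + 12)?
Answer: 9793/60 ≈ 163.22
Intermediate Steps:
g(f, d) = (12 + d)/(12 + f)
k(Y) = Y² (k(Y) = Y² + 0 = Y²)
B = -12 (B = 6 + 3²*(-2) = 6 + 9*(-2) = 6 - 18 = -12)
o(n, C) = -C/12 (o(n, C) = C/(-12) = C*(-1/12) = -C/12)
o(5, 11) + (g(3, 5) - 1*(-163)) = -1/12*11 + ((12 + 5)/(12 + 3) - 1*(-163)) = -11/12 + (17/15 + 163) = -11/12 + 2462/15 = 9793/60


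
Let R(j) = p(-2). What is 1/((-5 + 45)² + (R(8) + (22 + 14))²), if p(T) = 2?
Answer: 1/3044 ≈ 0.00032852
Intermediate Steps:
R(j) = 2
1/((-5 + 45)² + (R(8) + (22 + 14))²) = 1/((-5 + 45)² + (2 + (22 + 14))²) = 1/(40² + (2 + 36)²) = 1/(1600 + 38²) = 1/(1600 + 1444) = 1/3044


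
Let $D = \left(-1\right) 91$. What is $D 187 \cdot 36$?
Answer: $-612612$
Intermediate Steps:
$D = -91$
$D 187 \cdot 36 = \left(-91\right) 187 \cdot 36 = \left(-17017\right) 36 = -612612$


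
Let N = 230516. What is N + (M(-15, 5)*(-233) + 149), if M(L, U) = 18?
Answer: 226471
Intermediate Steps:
N + (M(-15, 5)*(-233) + 149) = 230516 + (18*(-233) + 149) = 230516 + (-4194 + 149) = 230516 - 4045 = 226471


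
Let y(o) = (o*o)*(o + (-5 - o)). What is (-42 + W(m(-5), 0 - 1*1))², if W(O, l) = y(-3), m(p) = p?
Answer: 7569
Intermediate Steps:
y(o) = -5*o² (y(o) = o²*(-5) = -5*o²)
W(O, l) = -45 (W(O, l) = -5*(-3)² = -5*9 = -45)
(-42 + W(m(-5), 0 - 1*1))² = (-42 - 45)² = (-87)² = 7569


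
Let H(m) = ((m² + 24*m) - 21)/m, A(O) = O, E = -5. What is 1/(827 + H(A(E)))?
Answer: 5/4251 ≈ 0.0011762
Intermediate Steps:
H(m) = (-21 + m² + 24*m)/m
1/(827 + H(A(E))) = 1/(827 + (24 - 5 - 21/(-5))) = 1/(827 + (24 - 5 - 21*(-⅕))) = 1/(827 + (24 - 5 + 21/5)) = 1/(827 + 116/5) = 1/(4251/5) = 5/4251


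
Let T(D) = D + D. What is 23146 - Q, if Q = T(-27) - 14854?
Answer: 38054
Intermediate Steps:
T(D) = 2*D
Q = -14908 (Q = 2*(-27) - 14854 = -54 - 14854 = -14908)
23146 - Q = 23146 - 1*(-14908) = 23146 + 14908 = 38054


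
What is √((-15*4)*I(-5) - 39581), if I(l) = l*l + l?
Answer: I*√40781 ≈ 201.94*I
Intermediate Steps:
I(l) = l + l² (I(l) = l² + l = l + l²)
√((-15*4)*I(-5) - 39581) = √((-15*4)*(-5*(1 - 5)) - 39581) = √(-(-300)*(-4) - 39581) = √(-60*20 - 39581) = √(-1200 - 39581) = √(-40781) = I*√40781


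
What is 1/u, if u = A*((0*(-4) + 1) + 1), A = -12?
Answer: -1/24 ≈ -0.041667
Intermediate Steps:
u = -24 (u = -12*((0*(-4) + 1) + 1) = -12*((0 + 1) + 1) = -12*(1 + 1) = -12*2 = -24)
1/u = 1/(-24) = -1/24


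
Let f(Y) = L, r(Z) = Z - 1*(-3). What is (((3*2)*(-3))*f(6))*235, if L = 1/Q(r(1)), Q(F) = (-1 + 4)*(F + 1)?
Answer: -282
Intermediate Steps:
r(Z) = 3 + Z (r(Z) = Z + 3 = 3 + Z)
Q(F) = 3 + 3*F (Q(F) = 3*(1 + F) = 3 + 3*F)
L = 1/15 (L = 1/(3 + 3*(3 + 1)) = 1/(3 + 3*4) = 1/(3 + 12) = 1/15 ≈ 0.066667)
f(Y) = 1/15
(((3*2)*(-3))*f(6))*235 = (((3*2)*(-3))*(1/15))*235 = ((6*(-3))*(1/15))*235 = -18*1/15*235 = -6/5*235 = -282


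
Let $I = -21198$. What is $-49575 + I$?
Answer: $-70773$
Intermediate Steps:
$-49575 + I = -49575 - 21198 = -70773$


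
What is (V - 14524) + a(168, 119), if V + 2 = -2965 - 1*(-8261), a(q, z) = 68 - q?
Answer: -9330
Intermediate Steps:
V = 5294 (V = -2 + (-2965 - 1*(-8261)) = -2 + (-2965 + 8261) = -2 + 5296 = 5294)
(V - 14524) + a(168, 119) = (5294 - 14524) + (68 - 1*168) = -9230 + (68 - 168) = -9230 - 100 = -9330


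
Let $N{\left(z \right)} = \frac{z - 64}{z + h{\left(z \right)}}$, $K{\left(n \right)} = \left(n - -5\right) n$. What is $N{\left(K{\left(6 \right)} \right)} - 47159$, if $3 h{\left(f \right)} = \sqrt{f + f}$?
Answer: $- \frac{13959055}{296} - \frac{\sqrt{33}}{3256} \approx -47159.0$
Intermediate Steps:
$h{\left(f \right)} = \frac{\sqrt{2} \sqrt{f}}{3}$ ($h{\left(f \right)} = \frac{\sqrt{f + f}}{3} = \frac{\sqrt{2 f}}{3} = \frac{\sqrt{2} \sqrt{f}}{3}$)
$K{\left(n \right)} = n \left(5 + n\right)$ ($K{\left(n \right)} = \left(n + 5\right) n = \left(5 + n\right) n = n \left(5 + n\right)$)
$N{\left(z \right)} = \frac{-64 + z}{z + \frac{\sqrt{2} \sqrt{z}}{3}}$ ($N{\left(z \right)} = \frac{z - 64}{z + \frac{\sqrt{2} \sqrt{z}}{3}} = \frac{-64 + z}{z + \frac{\sqrt{2} \sqrt{z}}{3}}$)
$N{\left(K{\left(6 \right)} \right)} - 47159 = \frac{3 \left(-64 + 6 \left(5 + 6\right)\right)}{3 \cdot 6 \left(5 + 6\right) + \sqrt{2} \sqrt{6 \left(5 + 6\right)}} - 47159 = \frac{3 \left(-64 + 6 \cdot 11\right)}{3 \cdot 6 \cdot 11 + \sqrt{2} \sqrt{6 \cdot 11}} - 47159 = \frac{3 \left(-64 + 66\right)}{3 \cdot 66 + \sqrt{2} \sqrt{66}} - 47159 = 3 \frac{1}{198 + 2 \sqrt{33}} \cdot 2 - 47159 = \frac{6}{198 + 2 \sqrt{33}} - 47159 = -47159 + \frac{6}{198 + 2 \sqrt{33}}$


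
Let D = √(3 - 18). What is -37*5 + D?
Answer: -185 + I*√15 ≈ -185.0 + 3.873*I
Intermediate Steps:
D = I*√15 (D = √(-15) = I*√15 ≈ 3.873*I)
-37*5 + D = -37*5 + I*√15 = -185 + I*√15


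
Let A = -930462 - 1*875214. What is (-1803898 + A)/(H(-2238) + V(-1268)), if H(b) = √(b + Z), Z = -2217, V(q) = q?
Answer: 4576939832/1612279 + 32486166*I*√55/1612279 ≈ 2838.8 + 149.43*I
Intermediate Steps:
A = -1805676 (A = -930462 - 875214 = -1805676)
H(b) = √(-2217 + b) (H(b) = √(b - 2217) = √(-2217 + b))
(-1803898 + A)/(H(-2238) + V(-1268)) = (-1803898 - 1805676)/(√(-2217 - 2238) - 1268) = -3609574/(√(-4455) - 1268) = -3609574/(9*I*√55 - 1268) = -3609574/(-1268 + 9*I*√55)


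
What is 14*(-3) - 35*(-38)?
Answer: 1288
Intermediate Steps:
14*(-3) - 35*(-38) = -42 + 1330 = 1288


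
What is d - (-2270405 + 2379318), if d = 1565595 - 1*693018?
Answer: 763664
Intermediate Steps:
d = 872577 (d = 1565595 - 693018 = 872577)
d - (-2270405 + 2379318) = 872577 - (-2270405 + 2379318) = 872577 - 1*108913 = 872577 - 108913 = 763664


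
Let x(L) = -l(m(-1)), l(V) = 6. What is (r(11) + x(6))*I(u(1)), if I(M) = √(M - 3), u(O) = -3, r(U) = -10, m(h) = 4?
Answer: -16*I*√6 ≈ -39.192*I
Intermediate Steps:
x(L) = -6 (x(L) = -1*6 = -6)
I(M) = √(-3 + M)
(r(11) + x(6))*I(u(1)) = (-10 - 6)*√(-3 - 3) = -16*I*√6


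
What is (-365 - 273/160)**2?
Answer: 3442520929/25600 ≈ 1.3447e+5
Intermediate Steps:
(-365 - 273/160)**2 = (-58673/160)**2 = 3442520929/25600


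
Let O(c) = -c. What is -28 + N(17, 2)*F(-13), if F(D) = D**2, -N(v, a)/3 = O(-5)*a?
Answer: -5098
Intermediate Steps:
N(v, a) = -15*a (N(v, a) = -3*(-1*(-5))*a = -15*a)
-28 + N(17, 2)*F(-13) = -28 - 15*2*(-13)**2 = -28 - 30*169 = -28 - 5070 = -5098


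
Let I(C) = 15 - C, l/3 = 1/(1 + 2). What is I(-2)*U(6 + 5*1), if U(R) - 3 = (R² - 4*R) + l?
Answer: 1377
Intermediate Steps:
l = 1 (l = 3/(1 + 2) = 3/3 = 3*(⅓) = 1)
U(R) = 4 + R² - 4*R (U(R) = 3 + ((R² - 4*R) + 1) = 3 + (1 + R² - 4*R) = 4 + R² - 4*R)
I(-2)*U(6 + 5*1) = (15 - 1*(-2))*(4 + (6 + 5*1)² - 4*(6 + 5*1)) = (15 + 2)*(4 + (6 + 5)² - 4*(6 + 5)) = 17*(4 + 11² - 4*11) = 17*(4 + 121 - 44) = 17*81 = 1377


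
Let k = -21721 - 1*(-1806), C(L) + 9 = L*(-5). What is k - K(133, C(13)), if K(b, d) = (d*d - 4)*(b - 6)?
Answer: -714859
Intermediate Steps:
C(L) = -9 - 5*L (C(L) = -9 + L*(-5) = -9 - 5*L)
K(b, d) = (-6 + b)*(-4 + d²) (K(b, d) = (d² - 4)*(-6 + b) = (-4 + d²)*(-6 + b) = (-6 + b)*(-4 + d²))
k = -19915 (k = -21721 + 1806 = -19915)
k - K(133, C(13)) = -19915 - (24 - 6*(-9 - 5*13)² - 4*133 + 133*(-9 - 5*13)²) = -19915 - (24 - 6*(-9 - 65)² - 532 + 133*(-9 - 65)²) = -19915 - (24 - 6*(-74)² - 532 + 133*(-74)²) = -19915 - (24 - 6*5476 - 532 + 133*5476) = -19915 - (24 - 32856 - 532 + 728308) = -19915 - 1*694944 = -19915 - 694944 = -714859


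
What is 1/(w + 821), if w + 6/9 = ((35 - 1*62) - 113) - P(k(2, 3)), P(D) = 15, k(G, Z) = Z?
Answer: 3/1996 ≈ 0.0015030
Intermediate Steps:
w = -467/3 (w = -⅔ + (((35 - 1*62) - 113) - 1*15) = -⅔ + (((35 - 62) - 113) - 15) = -⅔ + ((-27 - 113) - 15) = -⅔ + (-140 - 15) = -⅔ - 155 = -467/3 ≈ -155.67)
1/(w + 821) = 1/(-467/3 + 821) = 1/(1996/3) = 3/1996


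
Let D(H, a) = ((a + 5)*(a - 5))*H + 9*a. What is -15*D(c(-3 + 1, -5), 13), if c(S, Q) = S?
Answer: 2565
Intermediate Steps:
D(H, a) = 9*a + H*(-5 + a)*(5 + a) (D(H, a) = ((5 + a)*(-5 + a))*H + 9*a = ((-5 + a)*(5 + a))*H + 9*a = H*(-5 + a)*(5 + a) + 9*a = 9*a + H*(-5 + a)*(5 + a))
-15*D(c(-3 + 1, -5), 13) = -15*(-25*(-3 + 1) + 9*13 + (-3 + 1)*13**2) = -15*(-25*(-2) + 117 - 2*169) = -15*(50 + 117 - 338) = -15*(-171) = 2565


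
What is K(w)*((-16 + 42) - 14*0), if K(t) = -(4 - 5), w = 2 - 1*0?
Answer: 26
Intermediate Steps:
w = 2 (w = 2 + 0 = 2)
K(t) = 1 (K(t) = -1*(-1) = 1)
K(w)*((-16 + 42) - 14*0) = 1*((-16 + 42) - 14*0) = 1*(26 + 0) = 1*26 = 26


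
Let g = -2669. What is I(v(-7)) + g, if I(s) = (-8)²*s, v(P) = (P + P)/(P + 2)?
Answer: -12449/5 ≈ -2489.8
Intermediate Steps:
v(P) = 2*P/(2 + P) (v(P) = (2*P)/(2 + P) = 2*P/(2 + P))
I(s) = 64*s
I(v(-7)) + g = 64*(2*(-7)/(2 - 7)) - 2669 = 64*(2*(-7)/(-5)) - 2669 = 64*(2*(-7)*(-⅕)) - 2669 = 64*(14/5) - 2669 = 896/5 - 2669 = -12449/5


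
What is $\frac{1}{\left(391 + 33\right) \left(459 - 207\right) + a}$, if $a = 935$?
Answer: $\frac{1}{107783} \approx 9.2779 \cdot 10^{-6}$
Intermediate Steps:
$\frac{1}{\left(391 + 33\right) \left(459 - 207\right) + a} = \frac{1}{\left(391 + 33\right) \left(459 - 207\right) + 935} = \frac{1}{424 \cdot 252 + 935} = \frac{1}{106848 + 935} = \frac{1}{107783}$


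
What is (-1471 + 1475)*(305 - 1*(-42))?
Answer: 1388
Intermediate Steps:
(-1471 + 1475)*(305 - 1*(-42)) = 4*(305 + 42) = 4*347 = 1388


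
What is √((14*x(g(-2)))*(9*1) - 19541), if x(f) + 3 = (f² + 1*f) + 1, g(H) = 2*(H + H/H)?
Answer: I*√19541 ≈ 139.79*I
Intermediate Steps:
g(H) = 2 + 2*H (g(H) = 2*(H + 1) = 2*(1 + H) = 2 + 2*H)
x(f) = -2 + f + f² (x(f) = -3 + ((f² + 1*f) + 1) = -3 + ((f² + f) + 1) = -3 + ((f + f²) + 1) = -3 + (1 + f + f²) = -2 + f + f²)
√((14*x(g(-2)))*(9*1) - 19541) = √((14*(-2 + (2 + 2*(-2)) + (2 + 2*(-2))²))*(9*1) - 19541) = √((14*(-2 + (2 - 4) + (2 - 4)²))*9 - 19541) = √((14*(-2 - 2 + (-2)²))*9 - 19541) = √((14*(-2 - 2 + 4))*9 - 19541) = √((14*0)*9 - 19541) = √(0*9 - 19541) = √(0 - 19541) = √(-19541) = I*√19541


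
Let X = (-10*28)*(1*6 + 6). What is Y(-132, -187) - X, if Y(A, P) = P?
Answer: 3173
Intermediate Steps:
X = -3360 (X = -280*(6 + 6) = -280*12 = -3360)
Y(-132, -187) - X = -187 - 1*(-3360) = -187 + 3360 = 3173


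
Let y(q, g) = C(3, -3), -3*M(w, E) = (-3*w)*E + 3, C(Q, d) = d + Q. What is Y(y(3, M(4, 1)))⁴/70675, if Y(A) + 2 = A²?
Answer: 16/70675 ≈ 0.00022639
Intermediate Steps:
C(Q, d) = Q + d
M(w, E) = -1 + E*w (M(w, E) = -((-3*w)*E + 3)/3 = -(-3*E*w + 3)/3 = -(3 - 3*E*w)/3 = -1 + E*w)
y(q, g) = 0 (y(q, g) = 3 - 3 = 0)
Y(A) = -2 + A²
Y(y(3, M(4, 1)))⁴/70675 = (-2 + 0²)⁴/70675 = (-2 + 0)⁴*(1/70675) = (-2)⁴*(1/70675) = 16*(1/70675) = 16/70675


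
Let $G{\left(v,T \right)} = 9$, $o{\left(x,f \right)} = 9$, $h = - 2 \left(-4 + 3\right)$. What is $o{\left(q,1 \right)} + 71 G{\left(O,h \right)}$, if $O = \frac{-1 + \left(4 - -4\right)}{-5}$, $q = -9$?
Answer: $648$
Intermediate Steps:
$h = 2$ ($h = \left(-2\right) \left(-1\right) = 2$)
$O = - \frac{7}{5}$ ($O = \left(-1 + \left(4 + 4\right)\right) \left(- \frac{1}{5}\right) = \left(-1 + 8\right) \left(- \frac{1}{5}\right) = 7 \left(- \frac{1}{5}\right) = - \frac{7}{5} \approx -1.4$)
$o{\left(q,1 \right)} + 71 G{\left(O,h \right)} = 9 + 71 \cdot 9 = 9 + 639 = 648$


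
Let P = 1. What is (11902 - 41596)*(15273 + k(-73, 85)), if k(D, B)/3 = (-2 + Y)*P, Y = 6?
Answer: -453872790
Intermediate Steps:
k(D, B) = 12 (k(D, B) = 3*((-2 + 6)*1) = 3*(4*1) = 3*4 = 12)
(11902 - 41596)*(15273 + k(-73, 85)) = (11902 - 41596)*(15273 + 12) = -29694*15285 = -453872790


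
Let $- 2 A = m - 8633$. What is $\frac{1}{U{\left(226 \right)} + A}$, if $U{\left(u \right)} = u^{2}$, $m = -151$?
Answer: $\frac{1}{55468} \approx 1.8028 \cdot 10^{-5}$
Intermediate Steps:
$A = 4392$ ($A = - \frac{-151 - 8633}{2} = \left(- \frac{1}{2}\right) \left(-8784\right) = 4392$)
$\frac{1}{U{\left(226 \right)} + A} = \frac{1}{226^{2} + 4392} = \frac{1}{51076 + 4392} = \frac{1}{55468}$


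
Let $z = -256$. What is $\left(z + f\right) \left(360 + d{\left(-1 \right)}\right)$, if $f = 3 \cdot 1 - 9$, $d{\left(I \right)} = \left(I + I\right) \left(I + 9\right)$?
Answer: $-90128$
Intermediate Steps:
$d{\left(I \right)} = 2 I \left(9 + I\right)$
$f = -6$ ($f = 3 - 9 = -6$)
$\left(z + f\right) \left(360 + d{\left(-1 \right)}\right) = \left(-256 - 6\right) \left(360 + 2 \left(-1\right) \left(9 - 1\right)\right) = - 262 \left(360 + 2 \left(-1\right) 8\right) = - 262 \left(360 - 16\right) = \left(-262\right) 344 = -90128$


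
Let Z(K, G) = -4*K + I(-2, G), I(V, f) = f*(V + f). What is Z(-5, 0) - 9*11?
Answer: -79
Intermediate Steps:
Z(K, G) = -4*K + G*(-2 + G)
Z(-5, 0) - 9*11 = (-4*(-5) + 0*(-2 + 0)) - 9*11 = (20 + 0*(-2)) - 99 = (20 + 0) - 99 = 20 - 99 = -79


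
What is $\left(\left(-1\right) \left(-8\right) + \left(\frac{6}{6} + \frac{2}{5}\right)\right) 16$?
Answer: $\frac{752}{5} \approx 150.4$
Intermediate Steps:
$\left(\left(-1\right) \left(-8\right) + \left(\frac{6}{6} + \frac{2}{5}\right)\right) 16 = \left(8 + \left(6 \cdot \frac{1}{6} + 2 \cdot \frac{1}{5}\right)\right) 16 = \left(8 + \left(1 + \frac{2}{5}\right)\right) 16 = \left(8 + \frac{7}{5}\right) 16 = \frac{47}{5} \cdot 16 = \frac{752}{5}$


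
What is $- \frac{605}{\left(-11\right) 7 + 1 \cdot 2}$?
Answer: $\frac{121}{15} \approx 8.0667$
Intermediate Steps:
$- \frac{605}{\left(-11\right) 7 + 1 \cdot 2} = - \frac{605}{-77 + 2} = - \frac{605}{-75} = \left(-605\right) \left(- \frac{1}{75}\right) = \frac{121}{15}$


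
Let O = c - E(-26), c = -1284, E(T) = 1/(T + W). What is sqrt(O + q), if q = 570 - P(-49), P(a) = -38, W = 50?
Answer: 5*I*sqrt(3894)/12 ≈ 26.001*I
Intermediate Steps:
E(T) = 1/(50 + T) (E(T) = 1/(T + 50) = 1/(50 + T))
q = 608 (q = 570 - 1*(-38) = 570 + 38 = 608)
O = -30817/24 (O = -1284 - 1/(50 - 26) = -1284 - 1/24 = -30817/24 ≈ -1284.0)
sqrt(O + q) = sqrt(-30817/24 + 608) = sqrt(-16225/24) = 5*I*sqrt(3894)/12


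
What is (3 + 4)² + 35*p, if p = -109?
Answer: -3766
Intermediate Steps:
(3 + 4)² + 35*p = (3 + 4)² + 35*(-109) = 7² - 3815 = 49 - 3815 = -3766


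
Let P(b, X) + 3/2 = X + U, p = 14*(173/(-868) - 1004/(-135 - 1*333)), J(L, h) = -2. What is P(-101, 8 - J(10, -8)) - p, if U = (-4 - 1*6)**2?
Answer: 294716/3627 ≈ 81.256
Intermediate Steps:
p = 197627/7254 (p = 14*(173*(-1/868) - 1004/(-135 - 333)) = 14*(-173/868 - 1004/(-468)) = 14*(-173/868 - 1004*(-1/468)) = 14*(-173/868 + 251/117) = 14*(197627/101556) = 197627/7254 ≈ 27.244)
U = 100 (U = (-4 - 6)**2 = (-10)**2 = 100)
P(b, X) = 197/2 + X (P(b, X) = -3/2 + (X + 100) = -3/2 + (100 + X) = 197/2 + X)
P(-101, 8 - J(10, -8)) - p = (197/2 + (8 - 1*(-2))) - 1*197627/7254 = (197/2 + (8 + 2)) - 197627/7254 = (197/2 + 10) - 197627/7254 = 217/2 - 197627/7254 = 294716/3627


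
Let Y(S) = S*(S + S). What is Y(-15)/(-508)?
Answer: -225/254 ≈ -0.88583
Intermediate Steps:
Y(S) = 2*S² (Y(S) = S*(2*S) = 2*S²)
Y(-15)/(-508) = (2*(-15)²)/(-508) = (2*225)*(-1/508) = 450*(-1/508) = -225/254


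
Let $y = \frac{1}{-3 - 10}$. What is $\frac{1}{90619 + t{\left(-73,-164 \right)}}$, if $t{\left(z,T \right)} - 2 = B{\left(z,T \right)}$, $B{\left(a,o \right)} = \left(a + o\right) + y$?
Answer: $\frac{13}{1174991} \approx 1.1064 \cdot 10^{-5}$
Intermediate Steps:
$y = - \frac{1}{13}$ ($y = \frac{1}{-13} = - \frac{1}{13} \approx -0.076923$)
$B{\left(a,o \right)} = - \frac{1}{13} + a + o$ ($B{\left(a,o \right)} = \left(a + o\right) - \frac{1}{13} = - \frac{1}{13} + a + o$)
$t{\left(z,T \right)} = \frac{25}{13} + T + z$ ($t{\left(z,T \right)} = 2 + \left(- \frac{1}{13} + z + T\right) = 2 + \left(- \frac{1}{13} + T + z\right) = \frac{25}{13} + T + z$)
$\frac{1}{90619 + t{\left(-73,-164 \right)}} = \frac{1}{90619 - \frac{3056}{13}} = \frac{1}{\frac{1174991}{13}} = \frac{13}{1174991}$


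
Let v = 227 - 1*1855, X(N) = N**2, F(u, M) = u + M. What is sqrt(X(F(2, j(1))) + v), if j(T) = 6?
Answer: 2*I*sqrt(391) ≈ 39.547*I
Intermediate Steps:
F(u, M) = M + u
v = -1628 (v = 227 - 1855 = -1628)
sqrt(X(F(2, j(1))) + v) = sqrt((6 + 2)**2 - 1628) = sqrt(8**2 - 1628) = sqrt(64 - 1628) = sqrt(-1564) = 2*I*sqrt(391)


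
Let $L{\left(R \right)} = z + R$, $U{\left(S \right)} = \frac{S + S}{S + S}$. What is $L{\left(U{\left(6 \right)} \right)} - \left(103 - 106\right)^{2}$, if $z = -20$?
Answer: $-28$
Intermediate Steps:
$U{\left(S \right)} = 1$ ($U{\left(S \right)} = \frac{2 S}{2 S} = 2 S \frac{1}{2 S} = 1$)
$L{\left(R \right)} = -20 + R$
$L{\left(U{\left(6 \right)} \right)} - \left(103 - 106\right)^{2} = \left(-20 + 1\right) - \left(103 - 106\right)^{2} = -19 - \left(-3\right)^{2} = -19 - 9 = -28$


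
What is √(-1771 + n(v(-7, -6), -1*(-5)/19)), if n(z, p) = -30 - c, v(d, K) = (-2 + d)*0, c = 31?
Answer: 2*I*√458 ≈ 42.802*I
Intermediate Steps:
v(d, K) = 0
n(z, p) = -61 (n(z, p) = -30 - 1*31 = -30 - 31 = -61)
√(-1771 + n(v(-7, -6), -1*(-5)/19)) = √(-1771 - 61) = √(-1832) = 2*I*√458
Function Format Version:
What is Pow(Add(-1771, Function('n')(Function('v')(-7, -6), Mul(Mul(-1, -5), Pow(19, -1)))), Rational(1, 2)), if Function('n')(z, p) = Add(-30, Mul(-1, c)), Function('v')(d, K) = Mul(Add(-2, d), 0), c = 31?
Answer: Mul(2, I, Pow(458, Rational(1, 2))) ≈ Mul(42.802, I)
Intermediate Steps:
Function('v')(d, K) = 0
Function('n')(z, p) = -61 (Function('n')(z, p) = Add(-30, Mul(-1, 31)) = Add(-30, -31) = -61)
Pow(Add(-1771, Function('n')(Function('v')(-7, -6), Mul(Mul(-1, -5), Pow(19, -1)))), Rational(1, 2)) = Pow(Add(-1771, -61), Rational(1, 2)) = Pow(-1832, Rational(1, 2)) = Mul(2, I, Pow(458, Rational(1, 2)))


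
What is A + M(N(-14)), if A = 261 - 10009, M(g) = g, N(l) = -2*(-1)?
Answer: -9746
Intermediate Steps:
N(l) = 2
A = -9748
A + M(N(-14)) = -9748 + 2 = -9746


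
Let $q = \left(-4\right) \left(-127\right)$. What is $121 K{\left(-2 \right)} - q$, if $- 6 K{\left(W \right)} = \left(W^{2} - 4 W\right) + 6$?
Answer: $-871$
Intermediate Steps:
$q = 508$
$K{\left(W \right)} = -1 - \frac{W^{2}}{6} + \frac{2 W}{3}$ ($K{\left(W \right)} = - \frac{\left(W^{2} - 4 W\right) + 6}{6} = - \frac{6 + W^{2} - 4 W}{6} = -1 - \frac{W^{2}}{6} + \frac{2 W}{3}$)
$121 K{\left(-2 \right)} - q = 121 \left(-1 - \frac{\left(-2\right)^{2}}{6} + \frac{2}{3} \left(-2\right)\right) - 508 = 121 \left(-1 - \frac{2}{3} - \frac{4}{3}\right) - 508 = 121 \left(-3\right) - 508 = -363 - 508 = -871$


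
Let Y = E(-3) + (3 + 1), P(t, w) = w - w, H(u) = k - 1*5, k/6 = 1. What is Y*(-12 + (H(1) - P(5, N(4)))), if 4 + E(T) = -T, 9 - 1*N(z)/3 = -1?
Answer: -33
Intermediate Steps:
N(z) = 30 (N(z) = 27 - 3*(-1) = 27 + 3 = 30)
k = 6 (k = 6*1 = 6)
H(u) = 1 (H(u) = 6 - 1*5 = 6 - 5 = 1)
P(t, w) = 0
E(T) = -4 - T
Y = 3 (Y = (-4 - 1*(-3)) + (3 + 1) = (-4 + 3) + 4 = -1 + 4 = 3)
Y*(-12 + (H(1) - P(5, N(4)))) = 3*(-12 + (1 - 1*0)) = 3*(-12 + (1 + 0)) = 3*(-12 + 1) = 3*(-11) = -33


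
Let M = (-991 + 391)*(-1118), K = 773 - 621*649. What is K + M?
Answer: 268544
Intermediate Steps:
K = -402256 (K = 773 - 403029 = -402256)
M = 670800 (M = -600*(-1118) = 670800)
K + M = -402256 + 670800 = 268544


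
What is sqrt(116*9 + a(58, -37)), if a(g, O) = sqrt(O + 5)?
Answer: 2*sqrt(261 + I*sqrt(2)) ≈ 32.311 + 0.087537*I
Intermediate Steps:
a(g, O) = sqrt(5 + O)
sqrt(116*9 + a(58, -37)) = sqrt(116*9 + sqrt(5 - 37)) = sqrt(1044 + sqrt(-32)) = sqrt(1044 + 4*I*sqrt(2))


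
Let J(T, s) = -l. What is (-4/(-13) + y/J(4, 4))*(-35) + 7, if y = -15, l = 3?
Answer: -2324/13 ≈ -178.77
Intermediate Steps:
J(T, s) = -3 (J(T, s) = -1*3 = -3)
(-4/(-13) + y/J(4, 4))*(-35) + 7 = (-4/(-13) - 15/(-3))*(-35) + 7 = (-4*(-1/13) - 15*(-1/3))*(-35) + 7 = (4/13 + 5)*(-35) + 7 = (69/13)*(-35) + 7 = -2415/13 + 7 = -2324/13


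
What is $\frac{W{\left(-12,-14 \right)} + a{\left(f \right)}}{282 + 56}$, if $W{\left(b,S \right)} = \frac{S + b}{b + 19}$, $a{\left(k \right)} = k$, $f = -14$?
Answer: $- \frac{62}{1183} \approx -0.052409$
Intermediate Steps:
$W{\left(b,S \right)} = \frac{S + b}{19 + b}$
$\frac{W{\left(-12,-14 \right)} + a{\left(f \right)}}{282 + 56} = \frac{\frac{-14 - 12}{19 - 12} - 14}{282 + 56} = \frac{\frac{1}{7} \left(-26\right) - 14}{338} = \left(\frac{1}{7} \left(-26\right) - 14\right) \frac{1}{338} = \left(- \frac{26}{7} - 14\right) \frac{1}{338} = \left(- \frac{124}{7}\right) \frac{1}{338} = - \frac{62}{1183}$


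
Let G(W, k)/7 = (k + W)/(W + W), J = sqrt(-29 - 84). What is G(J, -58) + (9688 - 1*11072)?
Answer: -2761/2 + 203*I*sqrt(113)/113 ≈ -1380.5 + 19.097*I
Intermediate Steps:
J = I*sqrt(113) (J = sqrt(-113) = I*sqrt(113) ≈ 10.63*I)
G(W, k) = 7*(W + k)/(2*W) (G(W, k) = 7*((k + W)/(W + W)) = 7*((W + k)/((2*W))) = 7*((W + k)*(1/(2*W))) = 7*((W + k)/(2*W)) = 7*(W + k)/(2*W))
G(J, -58) + (9688 - 1*11072) = 7*(I*sqrt(113) - 58)/(2*((I*sqrt(113)))) + (9688 - 1*11072) = 7*(-I*sqrt(113)/113)*(-58 + I*sqrt(113))/2 + (9688 - 11072) = -7*I*sqrt(113)*(-58 + I*sqrt(113))/226 - 1384 = -1384 - 7*I*sqrt(113)*(-58 + I*sqrt(113))/226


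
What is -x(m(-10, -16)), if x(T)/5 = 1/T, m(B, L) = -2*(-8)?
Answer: -5/16 ≈ -0.31250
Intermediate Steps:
m(B, L) = 16
x(T) = 5/T
-x(m(-10, -16)) = -5/16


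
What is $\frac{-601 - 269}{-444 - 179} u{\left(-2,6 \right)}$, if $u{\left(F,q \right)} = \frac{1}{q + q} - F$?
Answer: $\frac{3625}{1246} \approx 2.9093$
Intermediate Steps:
$u{\left(F,q \right)} = \frac{1}{2 q} - F$
$\frac{-601 - 269}{-444 - 179} u{\left(-2,6 \right)} = \frac{-601 - 269}{-444 - 179} \left(\frac{1}{2 \cdot 6} - -2\right) = - \frac{870}{-623} \left(\frac{1}{2} \cdot \frac{1}{6} + 2\right) = \left(-870\right) \left(- \frac{1}{623}\right) \left(\frac{1}{12} + 2\right) = \frac{870}{623} \cdot \frac{25}{12} = \frac{3625}{1246}$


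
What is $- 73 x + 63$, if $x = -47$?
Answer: $3494$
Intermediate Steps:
$- 73 x + 63 = \left(-73\right) \left(-47\right) + 63 = 3431 + 63 = 3494$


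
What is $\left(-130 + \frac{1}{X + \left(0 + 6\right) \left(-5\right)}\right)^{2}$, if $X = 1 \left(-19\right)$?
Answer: $\frac{40589641}{2401} \approx 16905.0$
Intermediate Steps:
$X = -19$
$\left(-130 + \frac{1}{X + \left(0 + 6\right) \left(-5\right)}\right)^{2} = \left(-130 + \frac{1}{-19 + \left(0 + 6\right) \left(-5\right)}\right)^{2} = \left(-130 + \frac{1}{-19 + 6 \left(-5\right)}\right)^{2} = \left(-130 + \frac{1}{-19 - 30}\right)^{2} = \left(-130 + \frac{1}{-49}\right)^{2} = \left(-130 - \frac{1}{49}\right)^{2} = \left(- \frac{6371}{49}\right)^{2} = \frac{40589641}{2401}$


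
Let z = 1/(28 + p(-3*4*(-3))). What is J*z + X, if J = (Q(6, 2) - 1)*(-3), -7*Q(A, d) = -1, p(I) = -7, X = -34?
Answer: -1660/49 ≈ -33.878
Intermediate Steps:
Q(A, d) = 1/7 (Q(A, d) = -1/7*(-1) = 1/7)
J = 18/7 (J = (1/7 - 1)*(-3) = -6/7*(-3) = 18/7 ≈ 2.5714)
z = 1/21 (z = 1/(28 - 7) = 1/21 ≈ 0.047619)
J*z + X = (18/7)*(1/21) - 34 = 6/49 - 34 = -1660/49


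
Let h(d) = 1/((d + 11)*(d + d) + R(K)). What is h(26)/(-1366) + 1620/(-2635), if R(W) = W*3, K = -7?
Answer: -842237879/1369935446 ≈ -0.61480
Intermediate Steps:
R(W) = 3*W
h(d) = 1/(-21 + 2*d*(11 + d)) (h(d) = 1/((d + 11)*(d + d) + 3*(-7)) = 1/((11 + d)*(2*d) - 21) = 1/(2*d*(11 + d) - 21) = 1/(-21 + 2*d*(11 + d)))
h(26)/(-1366) + 1620/(-2635) = 1/((-21 + 2*26**2 + 22*26)*(-1366)) + 1620/(-2635) = -1/1366/(-21 + 2*676 + 572) + 1620*(-1/2635) = -1/1366/(-21 + 1352 + 572) - 324/527 = -1/1366/1903 - 324/527 = (1/1903)*(-1/1366) - 324/527 = -1/2599498 - 324/527 = -842237879/1369935446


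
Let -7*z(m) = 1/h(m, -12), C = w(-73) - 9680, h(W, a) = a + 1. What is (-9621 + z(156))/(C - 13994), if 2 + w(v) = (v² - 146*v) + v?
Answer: 370408/298837 ≈ 1.2395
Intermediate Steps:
h(W, a) = 1 + a
w(v) = -2 + v² - 145*v (w(v) = -2 + ((v² - 146*v) + v) = -2 + (v² - 145*v) = -2 + v² - 145*v)
C = 6232 (C = (-2 + (-73)² - 145*(-73)) - 9680 = (-2 + 5329 + 10585) - 9680 = 15912 - 9680 = 6232)
z(m) = 1/77 (z(m) = -1/(7*(1 - 12)) = -⅐/(-11) = -⅐*(-1/11) = 1/77)
(-9621 + z(156))/(C - 13994) = (-9621 + 1/77)/(6232 - 13994) = -740816/77/(-7762) = -740816/77*(-1/7762) = 370408/298837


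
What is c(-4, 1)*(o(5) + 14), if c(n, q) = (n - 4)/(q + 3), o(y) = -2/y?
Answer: -136/5 ≈ -27.200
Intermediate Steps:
c(n, q) = (-4 + n)/(3 + q)
c(-4, 1)*(o(5) + 14) = ((-4 - 4)/(3 + 1))*(-2/5 + 14) = (-8/4)*(-2*1/5 + 14) = ((1/4)*(-8))*(-2/5 + 14) = -2*68/5 = -136/5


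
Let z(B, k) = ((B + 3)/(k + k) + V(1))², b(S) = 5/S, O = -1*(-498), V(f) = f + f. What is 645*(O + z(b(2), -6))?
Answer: 61966655/192 ≈ 3.2274e+5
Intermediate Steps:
V(f) = 2*f
O = 498
z(B, k) = (2 + (3 + B)/(2*k))² (z(B, k) = ((B + 3)/(k + k) + 2*1)² = ((3 + B)/((2*k)) + 2)² = ((3 + B)*(1/(2*k)) + 2)² = ((3 + B)/(2*k) + 2)² = (2 + (3 + B)/(2*k))²)
645*(O + z(b(2), -6)) = 645*(498 + (¼)*(3 + 5/2 + 4*(-6))²/(-6)²) = 645*(498 + (¼)*(1/36)*(3 + 5*(½) - 24)²) = 645*(498 + (¼)*(1/36)*(3 + 5/2 - 24)²) = 645*(498 + (¼)*(1/36)*(-37/2)²) = 645*(498 + (¼)*(1/36)*(1369/4)) = 645*(498 + 1369/576) = 645*(288217/576) = 61966655/192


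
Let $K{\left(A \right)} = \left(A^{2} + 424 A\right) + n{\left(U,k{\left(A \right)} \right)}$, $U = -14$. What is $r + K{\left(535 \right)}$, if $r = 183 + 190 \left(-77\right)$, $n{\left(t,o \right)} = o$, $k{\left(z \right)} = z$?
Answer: $499153$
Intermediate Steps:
$K{\left(A \right)} = A^{2} + 425 A$ ($K{\left(A \right)} = \left(A^{2} + 424 A\right) + A = A^{2} + 425 A$)
$r = -14447$ ($r = 183 - 14630 = -14447$)
$r + K{\left(535 \right)} = -14447 + 535 \left(425 + 535\right) = -14447 + 535 \cdot 960 = -14447 + 513600 = 499153$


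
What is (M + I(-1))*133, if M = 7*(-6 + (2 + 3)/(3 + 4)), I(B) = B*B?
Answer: -4788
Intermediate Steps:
I(B) = B**2
M = -37 (M = 7*(-6 + 5/7) = 7*(-37/7) = -37)
(M + I(-1))*133 = (-37 + (-1)**2)*133 = (-37 + 1)*133 = -36*133 = -4788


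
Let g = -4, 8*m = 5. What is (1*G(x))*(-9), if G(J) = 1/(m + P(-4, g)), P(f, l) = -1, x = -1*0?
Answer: 24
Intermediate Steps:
x = 0
m = 5/8 (m = (⅛)*5 = 5/8 ≈ 0.62500)
G(J) = -8/3 (G(J) = 1/(5/8 - 1) = 1/(-3/8) = -8/3)
(1*G(x))*(-9) = (1*(-8/3))*(-9) = -8/3*(-9) = 24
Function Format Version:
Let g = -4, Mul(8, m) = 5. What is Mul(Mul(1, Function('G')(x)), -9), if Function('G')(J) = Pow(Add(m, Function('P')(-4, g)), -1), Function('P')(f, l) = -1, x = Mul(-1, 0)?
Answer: 24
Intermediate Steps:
x = 0
m = Rational(5, 8) (m = Mul(Rational(1, 8), 5) = Rational(5, 8) ≈ 0.62500)
Function('G')(J) = Rational(-8, 3) (Function('G')(J) = Pow(Add(Rational(5, 8), -1), -1) = Pow(Rational(-3, 8), -1) = Rational(-8, 3))
Mul(Mul(1, Function('G')(x)), -9) = Mul(Mul(1, Rational(-8, 3)), -9) = Mul(Rational(-8, 3), -9) = 24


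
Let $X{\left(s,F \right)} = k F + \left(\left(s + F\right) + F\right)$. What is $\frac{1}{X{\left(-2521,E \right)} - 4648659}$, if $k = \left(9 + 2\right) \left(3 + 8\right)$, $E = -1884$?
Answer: $- \frac{1}{4882912} \approx -2.048 \cdot 10^{-7}$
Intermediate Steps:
$k = 121$ ($k = 11 \cdot 11 = 121$)
$X{\left(s,F \right)} = s + 123 F$ ($X{\left(s,F \right)} = 121 F + \left(\left(s + F\right) + F\right) = 121 F + \left(\left(F + s\right) + F\right) = 121 F + \left(s + 2 F\right) = s + 123 F$)
$\frac{1}{X{\left(-2521,E \right)} - 4648659} = \frac{1}{\left(-2521 + 123 \left(-1884\right)\right) - 4648659} = \frac{1}{\left(-2521 - 231732\right) - 4648659} = \frac{1}{-234253 - 4648659} = \frac{1}{-4882912} = - \frac{1}{4882912}$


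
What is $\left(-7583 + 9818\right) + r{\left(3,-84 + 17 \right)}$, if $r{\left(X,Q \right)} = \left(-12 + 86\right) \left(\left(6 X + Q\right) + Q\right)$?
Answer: $-6349$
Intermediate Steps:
$r{\left(X,Q \right)} = 148 Q + 444 X$ ($r{\left(X,Q \right)} = 74 \left(\left(Q + 6 X\right) + Q\right) = 74 \left(2 Q + 6 X\right) = 148 Q + 444 X$)
$\left(-7583 + 9818\right) + r{\left(3,-84 + 17 \right)} = \left(-7583 + 9818\right) + \left(148 \left(-84 + 17\right) + 444 \cdot 3\right) = 2235 + \left(148 \left(-67\right) + 1332\right) = 2235 + \left(-9916 + 1332\right) = 2235 - 8584 = -6349$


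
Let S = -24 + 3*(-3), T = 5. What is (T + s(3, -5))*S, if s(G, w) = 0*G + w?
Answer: 0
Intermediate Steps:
s(G, w) = w (s(G, w) = 0 + w = w)
S = -33 (S = -24 - 9 = -33)
(T + s(3, -5))*S = (5 - 5)*(-33) = 0*(-33) = 0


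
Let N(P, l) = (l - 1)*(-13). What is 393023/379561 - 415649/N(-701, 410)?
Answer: 12296450260/155240449 ≈ 79.209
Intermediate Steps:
N(P, l) = 13 - 13*l (N(P, l) = (-1 + l)*(-13) = 13 - 13*l)
393023/379561 - 415649/N(-701, 410) = 393023/379561 - 415649/(13 - 13*410) = 393023*(1/379561) - 415649/(13 - 5330) = 393023/379561 - 415649/(-5317) = 393023/379561 - 415649*(-1/5317) = 393023/379561 + 31973/409 = 12296450260/155240449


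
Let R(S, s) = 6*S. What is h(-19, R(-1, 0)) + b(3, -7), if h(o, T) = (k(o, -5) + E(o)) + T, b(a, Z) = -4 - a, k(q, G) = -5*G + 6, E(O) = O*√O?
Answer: 18 - 19*I*√19 ≈ 18.0 - 82.819*I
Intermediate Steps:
E(O) = O^(3/2)
k(q, G) = 6 - 5*G
h(o, T) = 31 + T + o^(3/2) (h(o, T) = ((6 - 5*(-5)) + o^(3/2)) + T = ((6 + 25) + o^(3/2)) + T = (31 + o^(3/2)) + T = 31 + T + o^(3/2))
h(-19, R(-1, 0)) + b(3, -7) = (31 + 6*(-1) + (-19)^(3/2)) + (-4 - 1*3) = (31 - 6 - 19*I*√19) + (-4 - 3) = (25 - 19*I*√19) - 7 = 18 - 19*I*√19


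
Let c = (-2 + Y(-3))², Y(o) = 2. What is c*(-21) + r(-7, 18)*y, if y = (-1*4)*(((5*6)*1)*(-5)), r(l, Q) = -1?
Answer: -600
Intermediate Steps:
c = 0 (c = (-2 + 2)² = 0² = 0)
y = 600 (y = -4*30*1*(-5) = -120*(-5) = -4*(-150) = 600)
c*(-21) + r(-7, 18)*y = 0*(-21) - 1*600 = 0 - 600 = -600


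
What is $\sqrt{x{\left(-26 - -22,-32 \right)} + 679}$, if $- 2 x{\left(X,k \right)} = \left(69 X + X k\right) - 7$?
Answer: $\frac{\sqrt{3026}}{2} \approx 27.505$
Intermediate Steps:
$x{\left(X,k \right)} = \frac{7}{2} - \frac{69 X}{2} - \frac{X k}{2}$ ($x{\left(X,k \right)} = - \frac{\left(69 X + X k\right) - 7}{2} = - \frac{-7 + 69 X + X k}{2} = \frac{7}{2} - \frac{69 X}{2} - \frac{X k}{2}$)
$\sqrt{x{\left(-26 - -22,-32 \right)} + 679} = \sqrt{\left(\frac{7}{2} - \frac{69 \left(-26 - -22\right)}{2} - \frac{1}{2} \left(-26 - -22\right) \left(-32\right)\right) + 679} = \sqrt{\left(\frac{7}{2} - \frac{69 \left(-26 + 22\right)}{2} - \frac{1}{2} \left(-26 + 22\right) \left(-32\right)\right) + 679} = \sqrt{\left(\frac{7}{2} - -138 - \left(-2\right) \left(-32\right)\right) + 679} = \sqrt{\left(\frac{7}{2} + 138 - 64\right) + 679} = \sqrt{\frac{155}{2} + 679} = \sqrt{\frac{1513}{2}} = \frac{\sqrt{3026}}{2}$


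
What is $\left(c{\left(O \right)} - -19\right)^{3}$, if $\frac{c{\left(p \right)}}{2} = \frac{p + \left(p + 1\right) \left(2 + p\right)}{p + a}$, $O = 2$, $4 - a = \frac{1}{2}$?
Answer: $\frac{18609625}{1331} \approx 13982.0$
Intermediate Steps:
$a = \frac{7}{2}$ ($a = 4 - \frac{1}{2} = \frac{7}{2} \approx 3.5$)
$c{\left(p \right)} = \frac{2 \left(p + \left(1 + p\right) \left(2 + p\right)\right)}{\frac{7}{2} + p}$ ($c{\left(p \right)} = 2 \frac{p + \left(p + 1\right) \left(2 + p\right)}{p + \frac{7}{2}} = 2 \frac{p + \left(1 + p\right) \left(2 + p\right)}{\frac{7}{2} + p} = \frac{2 \left(p + \left(1 + p\right) \left(2 + p\right)\right)}{\frac{7}{2} + p}$)
$\left(c{\left(O \right)} - -19\right)^{3} = \left(\frac{4 \left(2 + 2^{2} + 4 \cdot 2\right)}{7 + 2 \cdot 2} - -19\right)^{3} = \left(\frac{4 \left(2 + 4 + 8\right)}{7 + 4} + 19\right)^{3} = \left(4 \cdot \frac{1}{11} \cdot 14 + 19\right)^{3} = \left(\frac{56}{11} + 19\right)^{3} = \left(\frac{265}{11}\right)^{3} = \frac{18609625}{1331}$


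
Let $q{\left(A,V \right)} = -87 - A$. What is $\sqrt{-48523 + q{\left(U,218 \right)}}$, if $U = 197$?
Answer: $3 i \sqrt{5423} \approx 220.92 i$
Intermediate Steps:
$\sqrt{-48523 + q{\left(U,218 \right)}} = \sqrt{-48523 - 284} = \sqrt{-48807} = 3 i \sqrt{5423}$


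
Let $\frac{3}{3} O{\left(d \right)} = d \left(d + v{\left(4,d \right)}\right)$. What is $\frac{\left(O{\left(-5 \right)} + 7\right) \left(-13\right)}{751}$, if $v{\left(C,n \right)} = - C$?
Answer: $- \frac{676}{751} \approx -0.90013$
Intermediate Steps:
$O{\left(d \right)} = d \left(-4 + d\right)$ ($O{\left(d \right)} = d \left(d - 4\right) = d \left(-4 + d\right)$)
$\frac{\left(O{\left(-5 \right)} + 7\right) \left(-13\right)}{751} = \frac{\left(- 5 \left(-4 - 5\right) + 7\right) \left(-13\right)}{751} = \left(\left(-5\right) \left(-9\right) + 7\right) \left(-13\right) \frac{1}{751} = \left(45 + 7\right) \left(-13\right) \frac{1}{751} = 52 \left(-13\right) \frac{1}{751} = \left(-676\right) \frac{1}{751} = - \frac{676}{751}$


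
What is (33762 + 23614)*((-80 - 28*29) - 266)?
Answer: -66441408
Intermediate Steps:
(33762 + 23614)*((-80 - 28*29) - 266) = 57376*((-80 - 812) - 266) = 57376*(-892 - 266) = 57376*(-1158) = -66441408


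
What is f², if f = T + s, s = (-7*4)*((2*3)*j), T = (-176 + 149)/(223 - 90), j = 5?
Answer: 12487392009/17689 ≈ 7.0594e+5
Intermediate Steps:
T = -27/133 ≈ -0.20301
s = -840 (s = (-7*4)*((2*3)*5) = -168*5 = -28*30 = -840)
f = -111747/133 (f = -27/133 - 840 = -111747/133 ≈ -840.20)
f² = (-111747/133)² = 12487392009/17689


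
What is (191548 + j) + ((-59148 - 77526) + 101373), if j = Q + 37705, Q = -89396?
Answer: 104556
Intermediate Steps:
j = -51691 (j = -89396 + 37705 = -51691)
(191548 + j) + ((-59148 - 77526) + 101373) = (191548 - 51691) + ((-59148 - 77526) + 101373) = 139857 + (-136674 + 101373) = 139857 - 35301 = 104556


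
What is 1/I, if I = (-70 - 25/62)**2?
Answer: 3844/19053225 ≈ 0.00020175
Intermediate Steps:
I = 19053225/3844 (I = (-70 - 25*1/62)**2 = (-70 - 25/62)**2 = (-4365/62)**2 = 19053225/3844 ≈ 4956.6)
1/I = 1/(19053225/3844) = 3844/19053225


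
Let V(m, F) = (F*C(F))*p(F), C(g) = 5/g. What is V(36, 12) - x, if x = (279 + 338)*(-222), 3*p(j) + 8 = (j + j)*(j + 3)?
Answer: 412682/3 ≈ 1.3756e+5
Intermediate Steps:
p(j) = -8/3 + 2*j*(3 + j)/3 (p(j) = -8/3 + ((j + j)*(j + 3))/3 = -8/3 + ((2*j)*(3 + j))/3 = -8/3 + (2*j*(3 + j))/3 = -8/3 + 2*j*(3 + j)/3)
V(m, F) = -40/3 + 10*F + 10*F²/3 (V(m, F) = (F*(5/F))*(-8/3 + 2*F + 2*F²/3) = 5*(-8/3 + 2*F + 2*F²/3) = -40/3 + 10*F + 10*F²/3)
x = -136974 (x = 617*(-222) = -136974)
V(36, 12) - x = (-40/3 + 10*12 + (10/3)*12²) - 1*(-136974) = (-40/3 + 120 + (10/3)*144) + 136974 = (-40/3 + 120 + 480) + 136974 = 1760/3 + 136974 = 412682/3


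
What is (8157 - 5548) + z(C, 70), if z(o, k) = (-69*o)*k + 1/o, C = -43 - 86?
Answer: 80712590/129 ≈ 6.2568e+5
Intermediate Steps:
C = -129
z(o, k) = 1/o - 69*k*o (z(o, k) = -69*k*o + 1/o = 1/o - 69*k*o)
(8157 - 5548) + z(C, 70) = (8157 - 5548) + (1/(-129) - 69*70*(-129)) = 2609 + (-1/129 + 623070) = 2609 + 80376029/129 = 80712590/129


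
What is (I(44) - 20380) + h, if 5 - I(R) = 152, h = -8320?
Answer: -28847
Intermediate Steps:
I(R) = -147 (I(R) = 5 - 1*152 = 5 - 152 = -147)
(I(44) - 20380) + h = (-147 - 20380) - 8320 = -20527 - 8320 = -28847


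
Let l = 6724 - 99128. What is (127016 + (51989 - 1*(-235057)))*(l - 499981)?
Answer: -245284117870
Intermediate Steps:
l = -92404
(127016 + (51989 - 1*(-235057)))*(l - 499981) = (127016 + (51989 - 1*(-235057)))*(-92404 - 499981) = (127016 + (51989 + 235057))*(-592385) = (127016 + 287046)*(-592385) = 414062*(-592385) = -245284117870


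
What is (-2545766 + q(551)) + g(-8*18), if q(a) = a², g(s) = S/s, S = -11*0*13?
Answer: -2242165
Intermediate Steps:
S = 0 (S = 0*13 = 0)
g(s) = 0 (g(s) = 0/s = 0)
(-2545766 + q(551)) + g(-8*18) = (-2545766 + 551²) + 0 = (-2545766 + 303601) + 0 = -2242165 + 0 = -2242165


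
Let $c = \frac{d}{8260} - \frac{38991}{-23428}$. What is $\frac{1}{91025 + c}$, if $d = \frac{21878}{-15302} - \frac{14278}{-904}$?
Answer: $\frac{167306151022640}{15229321133841701857} \approx 1.0986 \cdot 10^{-5}$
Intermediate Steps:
$d = \frac{49676061}{3458252}$ ($d = 21878 \left(- \frac{1}{15302}\right) - - \frac{7139}{452} = - \frac{10939}{7651} + \frac{7139}{452} = \frac{49676061}{3458252} \approx 14.365$)
$c = \frac{278737005895857}{167306151022640}$ ($c = \frac{49676061}{3458252 \cdot 8260} - \frac{38991}{-23428} = \frac{49676061}{3458252} \cdot \frac{1}{8260} - - \frac{38991}{23428} = \frac{49676061}{28565161520} + \frac{38991}{23428} = \frac{278737005895857}{167306151022640} \approx 1.666$)
$\frac{1}{91025 + c} = \frac{1}{91025 + \frac{278737005895857}{167306151022640}} = \frac{1}{\frac{15229321133841701857}{167306151022640}} = \frac{167306151022640}{15229321133841701857}$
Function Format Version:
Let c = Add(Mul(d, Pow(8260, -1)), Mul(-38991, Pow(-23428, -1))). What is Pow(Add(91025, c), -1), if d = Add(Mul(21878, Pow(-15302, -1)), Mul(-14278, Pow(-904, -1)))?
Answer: Rational(167306151022640, 15229321133841701857) ≈ 1.0986e-5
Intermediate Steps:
d = Rational(49676061, 3458252) (d = Add(Mul(21878, Rational(-1, 15302)), Mul(-14278, Rational(-1, 904))) = Add(Rational(-10939, 7651), Rational(7139, 452)) = Rational(49676061, 3458252) ≈ 14.365)
c = Rational(278737005895857, 167306151022640) (c = Add(Mul(Rational(49676061, 3458252), Pow(8260, -1)), Mul(-38991, Pow(-23428, -1))) = Add(Mul(Rational(49676061, 3458252), Rational(1, 8260)), Mul(-38991, Rational(-1, 23428))) = Add(Rational(49676061, 28565161520), Rational(38991, 23428)) = Rational(278737005895857, 167306151022640) ≈ 1.6660)
Pow(Add(91025, c), -1) = Pow(Add(91025, Rational(278737005895857, 167306151022640)), -1) = Pow(Rational(15229321133841701857, 167306151022640), -1) = Rational(167306151022640, 15229321133841701857)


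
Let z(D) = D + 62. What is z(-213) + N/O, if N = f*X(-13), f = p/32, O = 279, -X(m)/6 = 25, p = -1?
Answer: -224663/1488 ≈ -150.98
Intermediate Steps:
X(m) = -150 (X(m) = -6*25 = -150)
f = -1/32 ≈ -0.031250
N = 75/16 (N = -1/32*(-150) = 75/16 ≈ 4.6875)
z(D) = 62 + D
z(-213) + N/O = (62 - 213) + (75/16)/279 = -151 + (75/16)*(1/279) = -151 + 25/1488 = -224663/1488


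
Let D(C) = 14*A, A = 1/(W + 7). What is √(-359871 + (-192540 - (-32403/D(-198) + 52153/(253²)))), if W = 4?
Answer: I*√134918762866/506 ≈ 725.92*I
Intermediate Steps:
A = 1/11 (A = 1/(4 + 7) = 1/11 ≈ 0.090909)
D(C) = 14/11 (D(C) = 14*(1/11) = 14/11)
√(-359871 + (-192540 - (-32403/D(-198) + 52153/(253²)))) = √(-359871 + (-192540 - (-32403/14/11 + 52153/(253²)))) = √(-359871 + (-192540 - (-32403*11/14 + 52153/64009))) = √(-359871 + (-192540 - (-50919/2 + 52153*(1/64009)))) = √(-359871 + (-192540 - (-50919/2 + 52153/64009))) = √(-359871 + (-192540 - 1*(-3259169965/128018))) = √(-359871 + (-192540 + 3259169965/128018)) = √(-359871 - 21389415755/128018) = √(-67459381433/128018) = I*√134918762866/506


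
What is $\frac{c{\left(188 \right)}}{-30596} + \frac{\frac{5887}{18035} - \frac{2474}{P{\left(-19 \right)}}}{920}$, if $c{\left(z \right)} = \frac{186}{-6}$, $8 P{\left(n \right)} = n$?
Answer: $\frac{2733599524327}{2411361018200} \approx 1.1336$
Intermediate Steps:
$P{\left(n \right)} = \frac{n}{8}$
$c{\left(z \right)} = -31$ ($c{\left(z \right)} = 186 \left(- \frac{1}{6}\right) = -31$)
$\frac{c{\left(188 \right)}}{-30596} + \frac{\frac{5887}{18035} - \frac{2474}{P{\left(-19 \right)}}}{920} = - \frac{31}{-30596} + \frac{\frac{5887}{18035} - \frac{2474}{\frac{1}{8} \left(-19\right)}}{920} = \left(-31\right) \left(- \frac{1}{30596}\right) + \left(5887 \cdot \frac{1}{18035} - \frac{2474}{- \frac{19}{8}}\right) \frac{1}{920} = \frac{31}{30596} + \left(\frac{5887}{18035} - - \frac{19792}{19}\right) \frac{1}{920} = \frac{31}{30596} + \left(\frac{5887}{18035} + \frac{19792}{19}\right) \frac{1}{920} = \frac{31}{30596} + \frac{357060573}{342665} \cdot \frac{1}{920} = \frac{31}{30596} + \frac{357060573}{315251800} = \frac{2733599524327}{2411361018200}$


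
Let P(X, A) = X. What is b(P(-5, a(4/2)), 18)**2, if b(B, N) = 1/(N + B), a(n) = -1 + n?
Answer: 1/169 ≈ 0.0059172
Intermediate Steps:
b(B, N) = 1/(B + N)
b(P(-5, a(4/2)), 18)**2 = (1/(-5 + 18))**2 = (1/13)**2 = 1/169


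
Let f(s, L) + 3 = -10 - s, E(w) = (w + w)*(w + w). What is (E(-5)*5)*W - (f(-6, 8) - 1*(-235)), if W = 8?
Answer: 3772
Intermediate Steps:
E(w) = 4*w² (E(w) = (2*w)*(2*w) = 4*w²)
f(s, L) = -13 - s (f(s, L) = -3 + (-10 - s) = -13 - s)
(E(-5)*5)*W - (f(-6, 8) - 1*(-235)) = ((4*(-5)²)*5)*8 - ((-13 - 1*(-6)) - 1*(-235)) = ((4*25)*5)*8 - ((-13 + 6) + 235) = (100*5)*8 - (-7 + 235) = 500*8 - 1*228 = 4000 - 228 = 3772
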